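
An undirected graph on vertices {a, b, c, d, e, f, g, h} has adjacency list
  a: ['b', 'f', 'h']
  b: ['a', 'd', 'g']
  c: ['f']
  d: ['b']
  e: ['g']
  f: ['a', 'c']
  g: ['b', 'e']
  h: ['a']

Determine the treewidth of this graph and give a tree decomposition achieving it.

Every bag has size at most 2, so the width is 2 − 1 = 1 and tw(G) ≤ 1. Since G has at least one edge (e.g. b–a), it is not an edgeless graph, so tw(G) ≥ 1. The upper and lower bounds meet at 1, so that is the treewidth.

Treewidth 1.
One such decomposition:
Bags: B1 = {a, b}  B2 = {a, h}  B3 = {b, d}  B4 = {b, g}  B5 = {a, f}  B6 = {e, g}  B7 = {c, f}
Tree: B1–B2, B1–B3, B3–B4, B2–B5, B4–B6, B5–B7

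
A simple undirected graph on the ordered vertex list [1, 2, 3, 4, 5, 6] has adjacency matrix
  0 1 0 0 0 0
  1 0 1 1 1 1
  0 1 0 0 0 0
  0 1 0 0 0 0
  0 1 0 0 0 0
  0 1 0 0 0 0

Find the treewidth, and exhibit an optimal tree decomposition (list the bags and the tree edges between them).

Every bag has size at most 2, so the width is 2 − 1 = 1 and tw(G) ≤ 1. Any graph with an edge has treewidth ≥ 1, and G has the edge 2–4. Combining the bounds, tw(G) = 1.

Treewidth 1.
One such decomposition:
Bags: B1 = {2, 4}  B2 = {2, 3}  B3 = {2, 5}  B4 = {1, 2}  B5 = {2, 6}
Tree: B1–B2, B2–B3, B2–B4, B4–B5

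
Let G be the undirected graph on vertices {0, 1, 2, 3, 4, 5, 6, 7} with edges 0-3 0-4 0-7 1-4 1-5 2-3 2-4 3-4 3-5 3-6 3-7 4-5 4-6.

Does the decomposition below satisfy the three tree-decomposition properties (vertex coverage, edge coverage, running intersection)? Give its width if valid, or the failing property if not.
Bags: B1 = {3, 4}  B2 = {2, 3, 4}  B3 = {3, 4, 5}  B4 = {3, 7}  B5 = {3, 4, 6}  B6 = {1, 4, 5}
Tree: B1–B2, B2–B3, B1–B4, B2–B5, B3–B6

No — vertex 0 appears in no bag.

A tree decomposition must satisfy three properties: every vertex lies in some bag; for every edge, both endpoints lie together in some bag; and for every vertex, the bags containing it form a connected subtree. Here vertex 0 appears in no bag, so the decomposition is invalid.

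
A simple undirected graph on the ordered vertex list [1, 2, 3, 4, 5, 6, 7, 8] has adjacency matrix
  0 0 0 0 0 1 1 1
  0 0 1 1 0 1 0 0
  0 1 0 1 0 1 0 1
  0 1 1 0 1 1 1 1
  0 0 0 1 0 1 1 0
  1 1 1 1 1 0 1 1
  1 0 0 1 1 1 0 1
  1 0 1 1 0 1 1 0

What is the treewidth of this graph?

A width-3 tree decomposition is:
Bags: B1 = {1, 6, 7, 8}  B2 = {4, 6, 7, 8}  B3 = {4, 5, 6, 7}  B4 = {3, 4, 6, 8}  B5 = {2, 3, 4, 6}
Tree: B1–B2, B2–B3, B2–B4, B4–B5
The largest bag has 4 vertices, giving width 3; this decomposition certifies tw(G) ≤ 3. Conversely, {1, 6, 7, 8} is a clique of size 4, and the vertices of any clique must share a bag in every tree decomposition; so some bag has ≥ 4 vertices and tw(G) ≥ 3. Hence tw(G) = 3 exactly.

3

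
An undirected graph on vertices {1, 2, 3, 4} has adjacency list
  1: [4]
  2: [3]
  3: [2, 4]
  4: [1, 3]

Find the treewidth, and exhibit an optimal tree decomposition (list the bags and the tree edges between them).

Each bag holds 2 vertices, so the decomposition has width 1, which upper-bounds the treewidth. Any graph with an edge has treewidth ≥ 1, and G has the edge 3–4. The upper and lower bounds meet at 1, so that is the treewidth.

Treewidth 1.
One such decomposition:
Bags: B1 = {3, 4}  B2 = {2, 3}  B3 = {1, 4}
Tree: B1–B2, B1–B3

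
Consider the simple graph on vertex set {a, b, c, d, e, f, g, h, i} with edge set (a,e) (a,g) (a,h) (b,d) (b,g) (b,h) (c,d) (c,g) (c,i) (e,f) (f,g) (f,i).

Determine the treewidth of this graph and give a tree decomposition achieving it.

Treewidth 3.
Bags: B1 = {c, d, f, i}  B2 = {c, d, f, g}  B3 = {b, d, f, g}  B4 = {b, e, f, g}  B5 = {a, b, e, g}  B6 = {a, b, e, h}
Tree: B1–B2, B2–B3, B3–B4, B4–B5, B5–B6

Every bag has size at most 4, so the width is 4 − 1 = 3 and tw(G) ≤ 3. For the lower bound: the 4 vertex sets {c,d,i}, {f}, {g}, {a,b,e,h} are disjoint, each induces a connected subgraph, and every pair is joined by at least one edge of G. Contracting each set to a single vertex therefore yields K_{4} as a minor, and since treewidth is minor-monotone, tw(G) ≥ tw(K_{4}) = 3. Hence tw(G) = 3 exactly.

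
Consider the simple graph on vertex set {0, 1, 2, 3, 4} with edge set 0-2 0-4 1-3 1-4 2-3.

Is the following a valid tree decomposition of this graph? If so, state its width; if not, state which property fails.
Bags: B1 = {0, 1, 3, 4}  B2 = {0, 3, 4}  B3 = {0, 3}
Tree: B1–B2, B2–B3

A tree decomposition must satisfy three properties: every vertex lies in some bag; for every edge, both endpoints lie together in some bag; and for every vertex, the bags containing it form a connected subtree. Here vertex 2 appears in no bag, so the decomposition is invalid.

No — vertex 2 appears in no bag.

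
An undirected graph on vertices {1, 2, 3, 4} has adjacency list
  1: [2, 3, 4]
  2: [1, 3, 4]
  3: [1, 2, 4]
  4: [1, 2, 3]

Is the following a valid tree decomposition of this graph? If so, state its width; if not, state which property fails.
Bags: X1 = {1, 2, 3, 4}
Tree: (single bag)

Yes; width 3.

Checking the three conditions: (i) the bags cover all of {1, 2, 3, 4}; (ii) for each edge, some bag contains both endpoints; (iii) the bags containing any fixed vertex form a subtree. All hold, so the decomposition is valid with width 4 − 1 = 3.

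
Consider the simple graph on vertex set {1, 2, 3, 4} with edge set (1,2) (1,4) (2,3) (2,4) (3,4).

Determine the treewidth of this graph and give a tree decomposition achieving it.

Treewidth 2.
One optimal decomposition is:
Bags: B1 = {2, 3, 4}  B2 = {1, 2, 4}
Tree: B1–B2

Each bag holds 3 vertices, so the decomposition has width 2, which upper-bounds the treewidth. On the other hand G contains the 3-clique {1, 2, 4}. A clique must lie in a single bag of any decomposition, so no decomposition can have width below 2. The upper and lower bounds meet at 2, so that is the treewidth.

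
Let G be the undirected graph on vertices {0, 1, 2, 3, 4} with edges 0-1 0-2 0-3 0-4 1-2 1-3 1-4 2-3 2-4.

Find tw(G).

3

A width-3 tree decomposition is:
Bags: B1 = {0, 1, 2, 4}  B2 = {0, 1, 2, 3}
Tree: B1–B2
Each bag holds 4 vertices, so the decomposition has width 3, which upper-bounds the treewidth. On the other hand G contains the 4-clique {0, 1, 2, 3}. A clique must lie in a single bag of any decomposition, so no decomposition can have width below 3. Therefore the treewidth is 3.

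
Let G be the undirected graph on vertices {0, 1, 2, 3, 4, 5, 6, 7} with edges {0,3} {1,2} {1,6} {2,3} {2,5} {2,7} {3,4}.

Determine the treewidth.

A width-1 tree decomposition is:
Bags: B1 = {3, 4}  B2 = {2, 3}  B3 = {2, 7}  B4 = {2, 5}  B5 = {1, 2}  B6 = {1, 6}  B7 = {0, 3}
Tree: B1–B2, B2–B3, B2–B4, B4–B5, B5–B6, B1–B7
Each bag holds 2 vertices, so the decomposition has width 1, which upper-bounds the treewidth. Since G has at least one edge (e.g. 3–4), it is not an edgeless graph, so tw(G) ≥ 1. The upper and lower bounds meet at 1, so that is the treewidth.

1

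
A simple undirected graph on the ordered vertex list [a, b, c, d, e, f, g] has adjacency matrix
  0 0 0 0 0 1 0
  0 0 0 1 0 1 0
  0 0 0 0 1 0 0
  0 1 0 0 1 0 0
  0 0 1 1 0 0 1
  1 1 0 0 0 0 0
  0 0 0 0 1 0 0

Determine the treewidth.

1

A width-1 tree decomposition is:
Bags: B1 = {b, d}  B2 = {d, e}  B3 = {c, e}  B4 = {b, f}  B5 = {a, f}  B6 = {e, g}
Tree: B1–B2, B2–B3, B1–B4, B4–B5, B2–B6
The largest bag has 2 vertices, giving width 1; this decomposition certifies tw(G) ≤ 1. Since G has at least one edge (e.g. b–d), it is not an edgeless graph, so tw(G) ≥ 1. Combining the bounds, tw(G) = 1.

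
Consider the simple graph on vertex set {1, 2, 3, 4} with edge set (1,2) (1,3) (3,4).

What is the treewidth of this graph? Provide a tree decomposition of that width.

Treewidth 1.
Bags: B1 = {1, 2}  B2 = {1, 3}  B3 = {3, 4}
Tree: B1–B2, B2–B3

The largest bag has 2 vertices, giving width 1; this decomposition certifies tw(G) ≤ 1. Any graph with an edge has treewidth ≥ 1, and G has the edge 2–1. Therefore the treewidth is 1.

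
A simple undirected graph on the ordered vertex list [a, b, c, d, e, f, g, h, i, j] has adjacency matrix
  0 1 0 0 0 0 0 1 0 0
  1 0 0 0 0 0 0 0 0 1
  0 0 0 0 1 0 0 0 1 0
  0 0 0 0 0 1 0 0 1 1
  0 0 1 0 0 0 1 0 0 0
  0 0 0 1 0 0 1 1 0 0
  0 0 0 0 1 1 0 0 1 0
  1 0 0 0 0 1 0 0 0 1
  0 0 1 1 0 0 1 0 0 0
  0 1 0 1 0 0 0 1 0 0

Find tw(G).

2

A width-2 tree decomposition is:
Bags: B1 = {a, b, h}  B2 = {b, h, j}  B3 = {f, h, j}  B4 = {d, f, j}  B5 = {d, f, g}  B6 = {d, g, i}  B7 = {e, g, i}  B8 = {c, e, i}
Tree: B1–B2, B2–B3, B3–B4, B4–B5, B5–B6, B6–B7, B7–B8
Each bag holds 3 vertices, so the decomposition has width 2, which upper-bounds the treewidth. Since a–b–j–h–a is a cycle in G, G is not acyclic. Forests are exactly the graphs of treewidth ≤ 1, so tw(G) ≥ 2. Combining the bounds, tw(G) = 2.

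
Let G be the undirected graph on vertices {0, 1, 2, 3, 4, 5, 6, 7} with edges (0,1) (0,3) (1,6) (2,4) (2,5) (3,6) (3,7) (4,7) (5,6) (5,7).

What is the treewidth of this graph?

2

A width-2 tree decomposition is:
Bags: B1 = {2, 4, 5}  B2 = {4, 5, 7}  B3 = {5, 6, 7}  B4 = {3, 6, 7}  B5 = {1, 3, 6}  B6 = {0, 1, 3}
Tree: B1–B2, B2–B3, B3–B4, B4–B5, B5–B6
Every bag has size at most 3, so the width is 3 − 1 = 2 and tw(G) ≤ 2. For the lower bound, G contains the cycle 2–4–7–5–2, so G is not a forest; only forests have treewidth ≤ 1, hence tw(G) ≥ 2. Therefore the treewidth is 2.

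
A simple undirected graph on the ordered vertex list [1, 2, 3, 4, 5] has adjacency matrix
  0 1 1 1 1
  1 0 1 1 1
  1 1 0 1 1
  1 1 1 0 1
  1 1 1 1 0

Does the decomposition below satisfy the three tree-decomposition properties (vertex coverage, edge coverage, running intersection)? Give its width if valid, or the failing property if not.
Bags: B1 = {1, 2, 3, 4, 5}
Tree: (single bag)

Every vertex of G appears in some bag (union = {1, 2, 3, 4, 5}); every edge is covered by a bag; and for each vertex v the set of bags containing v is connected in the bag tree. The decomposition is therefore valid. The largest bag has 5 vertices, so the width is 4.

Yes; width 4.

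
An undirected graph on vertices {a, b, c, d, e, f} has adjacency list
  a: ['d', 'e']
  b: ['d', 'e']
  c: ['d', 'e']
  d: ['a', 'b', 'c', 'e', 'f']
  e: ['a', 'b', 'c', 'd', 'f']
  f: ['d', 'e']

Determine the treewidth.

A width-2 tree decomposition is:
Bags: B1 = {c, d, e}  B2 = {d, e, f}  B3 = {a, d, e}  B4 = {b, d, e}
Tree: B1–B2, B2–B3, B2–B4
Each bag holds 3 vertices, so the decomposition has width 2, which upper-bounds the treewidth. Conversely, {d, e, f} is a clique of size 3, and the vertices of any clique must share a bag in every tree decomposition; so some bag has ≥ 3 vertices and tw(G) ≥ 2. Hence tw(G) = 2 exactly.

2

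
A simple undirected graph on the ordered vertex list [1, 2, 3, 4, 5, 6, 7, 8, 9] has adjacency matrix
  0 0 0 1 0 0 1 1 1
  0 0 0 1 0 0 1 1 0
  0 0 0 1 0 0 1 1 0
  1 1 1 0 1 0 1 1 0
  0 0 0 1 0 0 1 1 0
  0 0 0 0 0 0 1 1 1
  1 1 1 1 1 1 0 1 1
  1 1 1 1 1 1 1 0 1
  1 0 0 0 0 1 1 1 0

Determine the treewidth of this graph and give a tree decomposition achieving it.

Every bag has size at most 4, so the width is 4 − 1 = 3 and tw(G) ≤ 3. Conversely, {1, 7, 8, 9} is a clique of size 4, and the vertices of any clique must share a bag in every tree decomposition; so some bag has ≥ 4 vertices and tw(G) ≥ 3. Combining the bounds, tw(G) = 3.

Treewidth 3.
One optimal decomposition is:
Bags: B1 = {1, 4, 7, 8}  B2 = {2, 4, 7, 8}  B3 = {3, 4, 7, 8}  B4 = {1, 7, 8, 9}  B5 = {6, 7, 8, 9}  B6 = {4, 5, 7, 8}
Tree: B1–B2, B2–B3, B1–B4, B4–B5, B3–B6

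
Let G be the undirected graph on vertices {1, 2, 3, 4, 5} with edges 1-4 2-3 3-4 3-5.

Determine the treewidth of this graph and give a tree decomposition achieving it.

Treewidth 1.
One optimal decomposition is:
Bags: B1 = {3, 5}  B2 = {3, 4}  B3 = {2, 3}  B4 = {1, 4}
Tree: B1–B2, B1–B3, B2–B4

The largest bag has 2 vertices, giving width 1; this decomposition certifies tw(G) ≤ 1. G has an edge, so its treewidth is at least 1. Therefore the treewidth is 1.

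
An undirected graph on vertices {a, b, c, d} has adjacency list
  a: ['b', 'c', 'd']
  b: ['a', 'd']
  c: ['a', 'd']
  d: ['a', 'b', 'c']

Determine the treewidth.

2

A width-2 tree decomposition is:
Bags: B1 = {a, b, d}  B2 = {a, c, d}
Tree: B1–B2
Each bag holds 3 vertices, so the decomposition has width 2, which upper-bounds the treewidth. Conversely, {a, c, d} is a clique of size 3, and the vertices of any clique must share a bag in every tree decomposition; so some bag has ≥ 3 vertices and tw(G) ≥ 2. The upper and lower bounds meet at 2, so that is the treewidth.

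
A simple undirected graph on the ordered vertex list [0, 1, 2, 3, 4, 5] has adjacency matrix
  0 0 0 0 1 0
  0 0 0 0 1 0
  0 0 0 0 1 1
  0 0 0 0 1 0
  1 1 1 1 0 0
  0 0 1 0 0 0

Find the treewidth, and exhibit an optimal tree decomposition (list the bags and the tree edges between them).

Each bag holds 2 vertices, so the decomposition has width 1, which upper-bounds the treewidth. Since G has at least one edge (e.g. 5–2), it is not an edgeless graph, so tw(G) ≥ 1. Therefore the treewidth is 1.

Treewidth 1.
Bags: B1 = {2, 5}  B2 = {2, 4}  B3 = {3, 4}  B4 = {1, 4}  B5 = {0, 4}
Tree: B1–B2, B2–B3, B2–B4, B2–B5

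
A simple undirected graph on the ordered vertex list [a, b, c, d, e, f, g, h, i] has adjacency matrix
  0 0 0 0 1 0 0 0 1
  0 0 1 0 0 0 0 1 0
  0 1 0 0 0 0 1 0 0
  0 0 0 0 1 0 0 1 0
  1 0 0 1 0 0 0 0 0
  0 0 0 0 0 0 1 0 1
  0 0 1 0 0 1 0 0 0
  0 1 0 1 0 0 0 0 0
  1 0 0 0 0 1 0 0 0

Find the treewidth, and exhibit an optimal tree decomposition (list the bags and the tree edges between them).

Every bag has size at most 3, so the width is 3 − 1 = 2 and tw(G) ≤ 2. The edges i–f–g–c–b–h–d–e–a–i form a cycle, so G is not a tree and its treewidth is at least 2. Combining the bounds, tw(G) = 2.

Treewidth 2.
Bags: B1 = {f, g, i}  B2 = {c, g, i}  B3 = {b, c, i}  B4 = {b, h, i}  B5 = {d, h, i}  B6 = {d, e, i}  B7 = {a, e, i}
Tree: B1–B2, B2–B3, B3–B4, B4–B5, B5–B6, B6–B7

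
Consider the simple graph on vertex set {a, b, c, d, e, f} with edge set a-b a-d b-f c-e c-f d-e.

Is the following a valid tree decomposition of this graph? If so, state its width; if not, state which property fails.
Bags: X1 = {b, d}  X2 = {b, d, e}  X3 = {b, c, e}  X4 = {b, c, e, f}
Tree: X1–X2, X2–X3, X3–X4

A tree decomposition must satisfy three properties: every vertex lies in some bag; for every edge, both endpoints lie together in some bag; and for every vertex, the bags containing it form a connected subtree. Here vertex a appears in no bag, so the decomposition is invalid.

No — vertex a appears in no bag.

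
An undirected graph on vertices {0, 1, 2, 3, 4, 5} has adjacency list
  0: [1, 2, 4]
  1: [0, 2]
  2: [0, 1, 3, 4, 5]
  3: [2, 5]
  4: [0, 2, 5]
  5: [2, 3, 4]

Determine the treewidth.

2

A width-2 tree decomposition is:
Bags: B1 = {2, 3, 5}  B2 = {2, 4, 5}  B3 = {0, 2, 4}  B4 = {0, 1, 2}
Tree: B1–B2, B2–B3, B3–B4
Every bag has size at most 3, so the width is 3 − 1 = 2 and tw(G) ≤ 2. On the other hand G contains the 3-clique {0, 1, 2}. A clique must lie in a single bag of any decomposition, so no decomposition can have width below 2. Hence tw(G) = 2 exactly.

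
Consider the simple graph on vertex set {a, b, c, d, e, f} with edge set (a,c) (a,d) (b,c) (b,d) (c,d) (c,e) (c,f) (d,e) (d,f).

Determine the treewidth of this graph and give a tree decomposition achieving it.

Every bag has size at most 3, so the width is 3 − 1 = 2 and tw(G) ≤ 2. Conversely, {c, d, e} is a clique of size 3, and the vertices of any clique must share a bag in every tree decomposition; so some bag has ≥ 3 vertices and tw(G) ≥ 2. Combining the bounds, tw(G) = 2.

Treewidth 2.
One such decomposition:
Bags: B1 = {c, d, f}  B2 = {c, d, e}  B3 = {a, c, d}  B4 = {b, c, d}
Tree: B1–B2, B2–B3, B1–B4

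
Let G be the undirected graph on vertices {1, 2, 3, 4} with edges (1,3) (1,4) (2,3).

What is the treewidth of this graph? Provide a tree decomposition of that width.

Treewidth 1.
Bags: B1 = {2, 3}  B2 = {1, 3}  B3 = {1, 4}
Tree: B1–B2, B2–B3

Each bag holds 2 vertices, so the decomposition has width 1, which upper-bounds the treewidth. Any graph with an edge has treewidth ≥ 1, and G has the edge 2–3. Therefore the treewidth is 1.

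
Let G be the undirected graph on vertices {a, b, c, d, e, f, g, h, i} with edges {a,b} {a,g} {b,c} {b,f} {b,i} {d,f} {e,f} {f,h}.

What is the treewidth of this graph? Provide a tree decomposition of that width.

Treewidth 1.
One optimal decomposition is:
Bags: B1 = {f, h}  B2 = {e, f}  B3 = {b, f}  B4 = {b, c}  B5 = {a, b}  B6 = {d, f}  B7 = {a, g}  B8 = {b, i}
Tree: B1–B2, B2–B3, B3–B4, B4–B5, B3–B6, B5–B7, B4–B8

The largest bag has 2 vertices, giving width 1; this decomposition certifies tw(G) ≤ 1. G has an edge, so its treewidth is at least 1. Therefore the treewidth is 1.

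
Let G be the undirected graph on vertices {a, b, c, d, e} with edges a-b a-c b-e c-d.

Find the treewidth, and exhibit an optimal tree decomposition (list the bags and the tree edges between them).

Treewidth 1.
Bags: B1 = {c, d}  B2 = {a, c}  B3 = {a, b}  B4 = {b, e}
Tree: B1–B2, B2–B3, B3–B4

Every bag has size at most 2, so the width is 2 − 1 = 1 and tw(G) ≤ 1. Any graph with an edge has treewidth ≥ 1, and G has the edge d–c. Combining the bounds, tw(G) = 1.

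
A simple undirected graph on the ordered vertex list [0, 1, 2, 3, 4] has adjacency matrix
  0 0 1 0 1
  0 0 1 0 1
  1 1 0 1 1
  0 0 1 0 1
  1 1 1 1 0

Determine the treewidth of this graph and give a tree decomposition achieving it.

Treewidth 2.
One such decomposition:
Bags: B1 = {2, 3, 4}  B2 = {1, 2, 4}  B3 = {0, 2, 4}
Tree: B1–B2, B1–B3

The largest bag has 3 vertices, giving width 2; this decomposition certifies tw(G) ≤ 2. For the lower bound, the 3 vertices {0, 2, 4} are pairwise adjacent, and any tree decomposition puts a clique entirely inside one bag — forcing width ≥ 2. Hence tw(G) = 2 exactly.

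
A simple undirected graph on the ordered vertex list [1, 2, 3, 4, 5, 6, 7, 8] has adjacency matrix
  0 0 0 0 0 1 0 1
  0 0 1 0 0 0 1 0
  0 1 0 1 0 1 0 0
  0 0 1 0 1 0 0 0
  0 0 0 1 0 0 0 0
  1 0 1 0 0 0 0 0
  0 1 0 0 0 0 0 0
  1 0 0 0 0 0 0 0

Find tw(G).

A width-1 tree decomposition is:
Bags: B1 = {3, 4}  B2 = {3, 6}  B3 = {2, 3}  B4 = {1, 6}  B5 = {4, 5}  B6 = {2, 7}  B7 = {1, 8}
Tree: B1–B2, B1–B3, B2–B4, B1–B5, B3–B6, B4–B7
Every bag has size at most 2, so the width is 2 − 1 = 1 and tw(G) ≤ 1. Any graph with an edge has treewidth ≥ 1, and G has the edge 4–3. The upper and lower bounds meet at 1, so that is the treewidth.

1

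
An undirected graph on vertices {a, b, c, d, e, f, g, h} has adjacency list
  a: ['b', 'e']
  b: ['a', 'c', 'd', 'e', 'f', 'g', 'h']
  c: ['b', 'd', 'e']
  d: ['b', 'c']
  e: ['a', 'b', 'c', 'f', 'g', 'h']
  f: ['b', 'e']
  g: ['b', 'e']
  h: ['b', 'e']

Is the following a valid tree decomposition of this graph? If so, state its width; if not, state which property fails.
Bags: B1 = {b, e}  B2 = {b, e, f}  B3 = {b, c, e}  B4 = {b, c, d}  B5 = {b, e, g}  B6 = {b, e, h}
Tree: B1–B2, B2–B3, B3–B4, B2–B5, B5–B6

No — vertex a appears in no bag.

A tree decomposition must satisfy three properties: every vertex lies in some bag; for every edge, both endpoints lie together in some bag; and for every vertex, the bags containing it form a connected subtree. Here vertex a appears in no bag, so the decomposition is invalid.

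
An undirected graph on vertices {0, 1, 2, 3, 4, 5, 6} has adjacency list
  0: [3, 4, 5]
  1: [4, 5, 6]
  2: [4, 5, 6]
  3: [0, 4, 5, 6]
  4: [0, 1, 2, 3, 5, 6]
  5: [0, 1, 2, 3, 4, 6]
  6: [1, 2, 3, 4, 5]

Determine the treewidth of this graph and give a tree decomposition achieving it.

Every bag has size at most 4, so the width is 4 − 1 = 3 and tw(G) ≤ 3. For the lower bound, the 4 vertices {0, 3, 4, 5} are pairwise adjacent, and any tree decomposition puts a clique entirely inside one bag — forcing width ≥ 3. The upper and lower bounds meet at 3, so that is the treewidth.

Treewidth 3.
Bags: B1 = {2, 4, 5, 6}  B2 = {1, 4, 5, 6}  B3 = {3, 4, 5, 6}  B4 = {0, 3, 4, 5}
Tree: B1–B2, B2–B3, B3–B4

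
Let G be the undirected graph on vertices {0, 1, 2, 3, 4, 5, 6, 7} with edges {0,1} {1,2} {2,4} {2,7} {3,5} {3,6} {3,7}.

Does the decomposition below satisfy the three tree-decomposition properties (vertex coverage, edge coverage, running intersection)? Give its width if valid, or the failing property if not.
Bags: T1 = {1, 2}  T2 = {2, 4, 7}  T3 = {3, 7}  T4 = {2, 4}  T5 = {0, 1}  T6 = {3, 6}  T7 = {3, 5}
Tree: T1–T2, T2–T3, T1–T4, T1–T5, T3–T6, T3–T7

A tree decomposition must satisfy three properties: every vertex lies in some bag; for every edge, both endpoints lie together in some bag; and for every vertex, the bags containing it form a connected subtree. Here bags containing vertex 4 are not connected in the tree, so the decomposition is invalid.

No — bags containing vertex 4 are not connected in the tree.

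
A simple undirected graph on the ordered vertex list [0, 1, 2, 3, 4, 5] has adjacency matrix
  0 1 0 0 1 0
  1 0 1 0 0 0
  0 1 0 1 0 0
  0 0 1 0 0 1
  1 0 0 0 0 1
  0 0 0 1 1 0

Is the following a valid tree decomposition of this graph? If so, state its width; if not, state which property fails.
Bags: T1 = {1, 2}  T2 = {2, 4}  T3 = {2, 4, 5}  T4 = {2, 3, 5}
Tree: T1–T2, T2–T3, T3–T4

A tree decomposition must satisfy three properties: every vertex lies in some bag; for every edge, both endpoints lie together in some bag; and for every vertex, the bags containing it form a connected subtree. Here vertex 0 appears in no bag, so the decomposition is invalid.

No — vertex 0 appears in no bag.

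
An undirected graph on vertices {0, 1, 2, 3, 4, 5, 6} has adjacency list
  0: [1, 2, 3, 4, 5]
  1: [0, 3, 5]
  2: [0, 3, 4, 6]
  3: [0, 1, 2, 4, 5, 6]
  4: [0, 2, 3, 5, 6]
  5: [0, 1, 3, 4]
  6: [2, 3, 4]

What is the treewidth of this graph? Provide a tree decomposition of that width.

Treewidth 3.
Bags: B1 = {0, 2, 3, 4}  B2 = {2, 3, 4, 6}  B3 = {0, 3, 4, 5}  B4 = {0, 1, 3, 5}
Tree: B1–B2, B1–B3, B3–B4

Each bag holds 4 vertices, so the decomposition has width 3, which upper-bounds the treewidth. On the other hand G contains the 4-clique {0, 1, 3, 5}. A clique must lie in a single bag of any decomposition, so no decomposition can have width below 3. Combining the bounds, tw(G) = 3.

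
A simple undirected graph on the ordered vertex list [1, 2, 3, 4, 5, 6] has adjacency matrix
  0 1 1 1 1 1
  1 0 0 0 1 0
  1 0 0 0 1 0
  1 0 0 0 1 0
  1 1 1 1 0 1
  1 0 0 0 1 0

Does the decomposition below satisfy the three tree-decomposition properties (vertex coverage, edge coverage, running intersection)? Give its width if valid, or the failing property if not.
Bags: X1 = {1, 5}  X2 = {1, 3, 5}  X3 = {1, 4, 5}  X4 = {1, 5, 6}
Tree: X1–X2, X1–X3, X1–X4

A tree decomposition must satisfy three properties: every vertex lies in some bag; for every edge, both endpoints lie together in some bag; and for every vertex, the bags containing it form a connected subtree. Here vertex 2 appears in no bag, so the decomposition is invalid.

No — vertex 2 appears in no bag.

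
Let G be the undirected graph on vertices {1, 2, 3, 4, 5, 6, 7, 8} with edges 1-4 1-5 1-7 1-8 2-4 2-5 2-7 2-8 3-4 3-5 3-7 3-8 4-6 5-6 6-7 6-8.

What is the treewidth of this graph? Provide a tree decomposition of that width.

The largest bag has 5 vertices, giving width 4; this decomposition certifies tw(G) ≤ 4. For the lower bound: the 5 vertex sets {4,6}, {1,7}, {2,8}, {3}, {5} are disjoint, each induces a connected subgraph, and every pair is joined by at least one edge of G. Contracting each set to a single vertex therefore yields K_{5} as a minor, and since treewidth is minor-monotone, tw(G) ≥ tw(K_{5}) = 4. Hence tw(G) = 4 exactly.

Treewidth 4.
One such decomposition:
Bags: B1 = {1, 2, 3, 4, 6}  B2 = {1, 2, 3, 6, 7}  B3 = {1, 2, 3, 6, 8}  B4 = {1, 2, 3, 5, 6}
Tree: B1–B2, B2–B3, B3–B4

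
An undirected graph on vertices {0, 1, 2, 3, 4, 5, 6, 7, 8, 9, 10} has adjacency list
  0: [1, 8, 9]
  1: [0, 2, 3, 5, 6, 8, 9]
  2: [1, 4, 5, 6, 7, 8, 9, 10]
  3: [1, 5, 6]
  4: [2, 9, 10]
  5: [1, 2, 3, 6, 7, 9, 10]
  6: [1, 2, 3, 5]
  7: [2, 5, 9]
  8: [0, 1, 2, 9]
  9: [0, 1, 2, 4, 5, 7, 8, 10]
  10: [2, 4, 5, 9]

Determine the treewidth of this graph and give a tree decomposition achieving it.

Treewidth 3.
One optimal decomposition is:
Bags: B1 = {1, 2, 5, 6}  B2 = {1, 2, 5, 9}  B3 = {1, 3, 5, 6}  B4 = {1, 2, 8, 9}  B5 = {0, 1, 8, 9}  B6 = {2, 5, 9, 10}  B7 = {2, 4, 9, 10}  B8 = {2, 5, 7, 9}
Tree: B1–B2, B1–B3, B2–B4, B4–B5, B2–B6, B6–B7, B6–B8

Each bag holds 4 vertices, so the decomposition has width 3, which upper-bounds the treewidth. Conversely, {0, 1, 8, 9} is a clique of size 4, and the vertices of any clique must share a bag in every tree decomposition; so some bag has ≥ 4 vertices and tw(G) ≥ 3. Therefore the treewidth is 3.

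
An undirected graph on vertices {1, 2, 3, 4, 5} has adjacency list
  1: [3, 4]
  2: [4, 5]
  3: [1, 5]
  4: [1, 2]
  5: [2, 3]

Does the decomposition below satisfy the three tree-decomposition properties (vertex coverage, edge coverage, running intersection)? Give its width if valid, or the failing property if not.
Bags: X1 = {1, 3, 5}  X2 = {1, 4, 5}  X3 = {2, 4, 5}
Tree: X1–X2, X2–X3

Every vertex of G appears in some bag (union = {1, 2, 3, 4, 5}); every edge is covered by a bag; and for each vertex v the set of bags containing v is connected in the bag tree. The decomposition is therefore valid. The largest bag has 3 vertices, so the width is 2.

Yes; width 2.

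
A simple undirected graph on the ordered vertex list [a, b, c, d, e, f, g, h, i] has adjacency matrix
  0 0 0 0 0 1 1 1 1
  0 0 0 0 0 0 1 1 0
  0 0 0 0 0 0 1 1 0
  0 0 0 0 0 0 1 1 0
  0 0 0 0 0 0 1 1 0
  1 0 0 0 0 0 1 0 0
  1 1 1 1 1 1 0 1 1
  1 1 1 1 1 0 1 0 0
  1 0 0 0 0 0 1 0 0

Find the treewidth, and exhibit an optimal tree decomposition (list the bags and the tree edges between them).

The largest bag has 3 vertices, giving width 2; this decomposition certifies tw(G) ≤ 2. On the other hand G contains the 3-clique {d, g, h}. A clique must lie in a single bag of any decomposition, so no decomposition can have width below 2. Combining the bounds, tw(G) = 2.

Treewidth 2.
One such decomposition:
Bags: B1 = {d, g, h}  B2 = {e, g, h}  B3 = {a, g, h}  B4 = {a, g, i}  B5 = {c, g, h}  B6 = {a, f, g}  B7 = {b, g, h}
Tree: B1–B2, B1–B3, B3–B4, B3–B5, B4–B6, B3–B7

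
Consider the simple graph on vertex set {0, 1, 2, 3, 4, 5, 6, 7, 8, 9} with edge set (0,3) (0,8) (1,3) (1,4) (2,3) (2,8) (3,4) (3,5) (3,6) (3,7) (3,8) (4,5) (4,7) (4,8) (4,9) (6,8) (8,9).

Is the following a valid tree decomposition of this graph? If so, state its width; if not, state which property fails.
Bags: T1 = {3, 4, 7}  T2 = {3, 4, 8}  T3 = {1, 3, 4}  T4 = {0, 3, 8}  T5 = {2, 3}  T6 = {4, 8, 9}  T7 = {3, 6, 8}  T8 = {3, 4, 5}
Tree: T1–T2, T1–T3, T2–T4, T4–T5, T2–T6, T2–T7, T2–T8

A tree decomposition must satisfy three properties: every vertex lies in some bag; for every edge, both endpoints lie together in some bag; and for every vertex, the bags containing it form a connected subtree. Here edge (8,2) lies in no bag, so the decomposition is invalid.

No — edge (8,2) lies in no bag.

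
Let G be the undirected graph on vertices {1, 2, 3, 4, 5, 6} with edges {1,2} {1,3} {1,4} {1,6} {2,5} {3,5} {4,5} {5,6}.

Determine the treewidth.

2

A width-2 tree decomposition is:
Bags: B1 = {1, 4, 5}  B2 = {1, 2, 5}  B3 = {1, 5, 6}  B4 = {1, 3, 5}
Tree: B1–B2, B2–B3, B3–B4
Each bag holds 3 vertices, so the decomposition has width 2, which upper-bounds the treewidth. For the lower bound, G contains the cycle 5–4–1–2–5, so G is not a forest; only forests have treewidth ≤ 1, hence tw(G) ≥ 2. The upper and lower bounds meet at 2, so that is the treewidth.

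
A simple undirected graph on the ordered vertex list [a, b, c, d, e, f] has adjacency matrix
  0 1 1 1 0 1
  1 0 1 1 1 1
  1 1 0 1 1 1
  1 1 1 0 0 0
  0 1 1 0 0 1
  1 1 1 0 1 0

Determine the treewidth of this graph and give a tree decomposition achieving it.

Every bag has size at most 4, so the width is 4 − 1 = 3 and tw(G) ≤ 3. On the other hand G contains the 4-clique {a, b, c, d}. A clique must lie in a single bag of any decomposition, so no decomposition can have width below 3. Combining the bounds, tw(G) = 3.

Treewidth 3.
Bags: B1 = {a, b, c, f}  B2 = {b, c, e, f}  B3 = {a, b, c, d}
Tree: B1–B2, B1–B3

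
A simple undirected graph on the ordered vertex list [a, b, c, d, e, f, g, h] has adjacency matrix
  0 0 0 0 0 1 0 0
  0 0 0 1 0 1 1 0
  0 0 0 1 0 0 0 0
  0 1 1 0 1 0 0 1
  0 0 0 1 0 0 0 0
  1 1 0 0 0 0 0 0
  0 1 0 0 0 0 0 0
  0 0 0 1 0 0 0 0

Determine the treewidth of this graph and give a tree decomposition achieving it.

Treewidth 1.
One optimal decomposition is:
Bags: B1 = {b, d}  B2 = {b, f}  B3 = {a, f}  B4 = {b, g}  B5 = {d, h}  B6 = {c, d}  B7 = {d, e}
Tree: B1–B2, B2–B3, B2–B4, B1–B5, B5–B6, B5–B7

Each bag holds 2 vertices, so the decomposition has width 1, which upper-bounds the treewidth. G has an edge, so its treewidth is at least 1. Combining the bounds, tw(G) = 1.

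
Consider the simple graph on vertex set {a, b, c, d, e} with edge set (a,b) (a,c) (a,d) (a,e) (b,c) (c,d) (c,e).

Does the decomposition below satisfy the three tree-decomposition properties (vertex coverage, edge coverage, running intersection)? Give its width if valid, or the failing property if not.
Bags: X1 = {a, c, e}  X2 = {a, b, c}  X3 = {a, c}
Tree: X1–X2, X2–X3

No — vertex d appears in no bag.

A tree decomposition must satisfy three properties: every vertex lies in some bag; for every edge, both endpoints lie together in some bag; and for every vertex, the bags containing it form a connected subtree. Here vertex d appears in no bag, so the decomposition is invalid.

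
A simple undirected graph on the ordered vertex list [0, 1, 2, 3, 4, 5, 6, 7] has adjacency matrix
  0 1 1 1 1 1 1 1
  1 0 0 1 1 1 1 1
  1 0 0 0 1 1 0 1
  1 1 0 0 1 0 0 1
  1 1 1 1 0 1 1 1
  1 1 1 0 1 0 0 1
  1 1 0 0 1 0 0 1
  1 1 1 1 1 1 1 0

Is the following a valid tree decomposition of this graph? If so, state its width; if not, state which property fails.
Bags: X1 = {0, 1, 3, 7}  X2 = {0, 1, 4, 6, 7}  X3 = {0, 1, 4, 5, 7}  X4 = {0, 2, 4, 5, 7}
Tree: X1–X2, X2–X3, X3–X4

A tree decomposition must satisfy three properties: every vertex lies in some bag; for every edge, both endpoints lie together in some bag; and for every vertex, the bags containing it form a connected subtree. Here edge (4,3) lies in no bag, so the decomposition is invalid.

No — edge (4,3) lies in no bag.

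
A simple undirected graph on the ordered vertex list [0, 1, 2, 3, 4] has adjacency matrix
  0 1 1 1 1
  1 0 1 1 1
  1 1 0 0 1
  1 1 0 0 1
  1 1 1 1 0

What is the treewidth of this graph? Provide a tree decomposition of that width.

Each bag holds 4 vertices, so the decomposition has width 3, which upper-bounds the treewidth. Conversely, {0, 1, 2, 4} is a clique of size 4, and the vertices of any clique must share a bag in every tree decomposition; so some bag has ≥ 4 vertices and tw(G) ≥ 3. Therefore the treewidth is 3.

Treewidth 3.
Bags: B1 = {0, 1, 2, 4}  B2 = {0, 1, 3, 4}
Tree: B1–B2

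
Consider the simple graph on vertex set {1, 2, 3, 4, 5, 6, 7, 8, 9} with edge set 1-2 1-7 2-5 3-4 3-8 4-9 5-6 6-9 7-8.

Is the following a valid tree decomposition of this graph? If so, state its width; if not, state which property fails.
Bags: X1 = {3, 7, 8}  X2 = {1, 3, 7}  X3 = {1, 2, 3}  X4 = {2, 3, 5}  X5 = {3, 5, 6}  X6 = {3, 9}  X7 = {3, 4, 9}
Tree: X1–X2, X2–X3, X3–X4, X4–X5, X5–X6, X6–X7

No — edge (6,9) lies in no bag.

A tree decomposition must satisfy three properties: every vertex lies in some bag; for every edge, both endpoints lie together in some bag; and for every vertex, the bags containing it form a connected subtree. Here edge (6,9) lies in no bag, so the decomposition is invalid.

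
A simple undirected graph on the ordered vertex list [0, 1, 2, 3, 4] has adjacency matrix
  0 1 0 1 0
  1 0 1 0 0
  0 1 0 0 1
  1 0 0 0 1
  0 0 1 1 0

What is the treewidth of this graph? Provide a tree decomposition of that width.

The largest bag has 3 vertices, giving width 2; this decomposition certifies tw(G) ≤ 2. Since 0–3–4–2–1–0 is a cycle in G, G is not acyclic. Forests are exactly the graphs of treewidth ≤ 1, so tw(G) ≥ 2. Combining the bounds, tw(G) = 2.

Treewidth 2.
One such decomposition:
Bags: B1 = {0, 3, 4}  B2 = {0, 2, 4}  B3 = {0, 1, 2}
Tree: B1–B2, B2–B3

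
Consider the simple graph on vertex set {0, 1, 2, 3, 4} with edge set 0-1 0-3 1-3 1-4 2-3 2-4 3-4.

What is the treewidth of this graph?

A width-2 tree decomposition is:
Bags: B1 = {1, 3, 4}  B2 = {0, 1, 3}  B3 = {2, 3, 4}
Tree: B1–B2, B1–B3
The largest bag has 3 vertices, giving width 2; this decomposition certifies tw(G) ≤ 2. Conversely, {0, 1, 3} is a clique of size 3, and the vertices of any clique must share a bag in every tree decomposition; so some bag has ≥ 3 vertices and tw(G) ≥ 2. The upper and lower bounds meet at 2, so that is the treewidth.

2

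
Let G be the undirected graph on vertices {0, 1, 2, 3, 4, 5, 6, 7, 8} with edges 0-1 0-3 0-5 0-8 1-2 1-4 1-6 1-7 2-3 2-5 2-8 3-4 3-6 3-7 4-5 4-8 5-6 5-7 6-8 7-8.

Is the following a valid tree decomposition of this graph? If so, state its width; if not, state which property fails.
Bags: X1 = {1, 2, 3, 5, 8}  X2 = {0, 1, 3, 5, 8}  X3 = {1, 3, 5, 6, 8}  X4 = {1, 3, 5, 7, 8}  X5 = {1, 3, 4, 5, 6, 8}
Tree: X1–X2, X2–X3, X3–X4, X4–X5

No — bags containing vertex 6 are not connected in the tree.

A tree decomposition must satisfy three properties: every vertex lies in some bag; for every edge, both endpoints lie together in some bag; and for every vertex, the bags containing it form a connected subtree. Here bags containing vertex 6 are not connected in the tree, so the decomposition is invalid.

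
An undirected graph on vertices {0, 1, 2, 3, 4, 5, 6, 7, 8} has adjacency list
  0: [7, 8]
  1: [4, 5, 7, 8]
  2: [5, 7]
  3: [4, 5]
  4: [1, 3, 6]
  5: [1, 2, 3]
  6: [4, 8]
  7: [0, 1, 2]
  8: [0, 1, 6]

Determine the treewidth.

A width-3 tree decomposition is:
Bags: B1 = {0, 6, 7, 8}  B2 = {1, 6, 7, 8}  B3 = {1, 4, 6, 7}  B4 = {1, 2, 4, 7}  B5 = {1, 2, 4, 5}  B6 = {2, 3, 4, 5}
Tree: B1–B2, B2–B3, B3–B4, B4–B5, B5–B6
Each bag holds 4 vertices, so the decomposition has width 3, which upper-bounds the treewidth. For the lower bound: the 4 vertex sets {0,6,8}, {7}, {1}, {2,3,4,5} are disjoint, each induces a connected subgraph, and every pair is joined by at least one edge of G. Contracting each set to a single vertex therefore yields K_{4} as a minor, and since treewidth is minor-monotone, tw(G) ≥ tw(K_{4}) = 3. The upper and lower bounds meet at 3, so that is the treewidth.

3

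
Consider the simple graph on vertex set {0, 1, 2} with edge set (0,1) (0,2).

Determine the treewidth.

1

A width-1 tree decomposition is:
Bags: B1 = {0, 1}  B2 = {0, 2}
Tree: B1–B2
Every bag has size at most 2, so the width is 2 − 1 = 1 and tw(G) ≤ 1. Any graph with an edge has treewidth ≥ 1, and G has the edge 1–0. Combining the bounds, tw(G) = 1.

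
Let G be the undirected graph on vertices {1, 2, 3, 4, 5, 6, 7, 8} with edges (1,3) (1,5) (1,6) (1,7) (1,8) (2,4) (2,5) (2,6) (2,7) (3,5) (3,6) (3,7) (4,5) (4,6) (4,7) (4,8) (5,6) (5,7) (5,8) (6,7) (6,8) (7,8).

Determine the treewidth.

A width-4 tree decomposition is:
Bags: B1 = {1, 5, 6, 7, 8}  B2 = {4, 5, 6, 7, 8}  B3 = {2, 4, 5, 6, 7}  B4 = {1, 3, 5, 6, 7}
Tree: B1–B2, B2–B3, B1–B4
Each bag holds 5 vertices, so the decomposition has width 4, which upper-bounds the treewidth. On the other hand G contains the 5-clique {1, 5, 6, 7, 8}. A clique must lie in a single bag of any decomposition, so no decomposition can have width below 4. Hence tw(G) = 4 exactly.

4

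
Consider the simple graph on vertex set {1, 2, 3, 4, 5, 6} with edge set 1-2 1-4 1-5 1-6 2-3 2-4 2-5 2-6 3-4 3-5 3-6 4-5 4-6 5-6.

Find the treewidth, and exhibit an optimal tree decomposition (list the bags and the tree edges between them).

Treewidth 4.
Bags: B1 = {2, 3, 4, 5, 6}  B2 = {1, 2, 4, 5, 6}
Tree: B1–B2

Every bag has size at most 5, so the width is 5 − 1 = 4 and tw(G) ≤ 4. Conversely, {1, 2, 4, 5, 6} is a clique of size 5, and the vertices of any clique must share a bag in every tree decomposition; so some bag has ≥ 5 vertices and tw(G) ≥ 4. Combining the bounds, tw(G) = 4.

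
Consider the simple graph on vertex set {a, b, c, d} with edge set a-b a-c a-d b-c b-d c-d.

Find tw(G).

3

A width-3 tree decomposition is:
Bags: B1 = {a, b, c, d}
Tree: (single bag)
With just one bag of size 4, the width is 4 − 1 = 3, so tw(G) ≤ 3. On the other hand G contains the 4-clique {a, b, c, d}. A clique must lie in a single bag of any decomposition, so no decomposition can have width below 3. Therefore the treewidth is 3.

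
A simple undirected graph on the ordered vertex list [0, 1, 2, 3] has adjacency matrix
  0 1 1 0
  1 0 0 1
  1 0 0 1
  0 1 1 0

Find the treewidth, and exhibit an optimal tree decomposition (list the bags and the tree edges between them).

Treewidth 2.
Bags: B1 = {0, 2, 3}  B2 = {0, 1, 3}
Tree: B1–B2

Every bag has size at most 3, so the width is 3 − 1 = 2 and tw(G) ≤ 2. For the lower bound, G contains the cycle 3–2–0–1–3, so G is not a forest; only forests have treewidth ≤ 1, hence tw(G) ≥ 2. Combining the bounds, tw(G) = 2.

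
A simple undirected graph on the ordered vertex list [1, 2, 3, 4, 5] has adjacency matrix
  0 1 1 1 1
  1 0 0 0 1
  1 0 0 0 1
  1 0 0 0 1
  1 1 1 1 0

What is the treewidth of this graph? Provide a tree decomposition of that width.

Treewidth 2.
One optimal decomposition is:
Bags: B1 = {1, 2, 5}  B2 = {1, 3, 5}  B3 = {1, 4, 5}
Tree: B1–B2, B1–B3

Every bag has size at most 3, so the width is 3 − 1 = 2 and tw(G) ≤ 2. On the other hand G contains the 3-clique {1, 2, 5}. A clique must lie in a single bag of any decomposition, so no decomposition can have width below 2. Combining the bounds, tw(G) = 2.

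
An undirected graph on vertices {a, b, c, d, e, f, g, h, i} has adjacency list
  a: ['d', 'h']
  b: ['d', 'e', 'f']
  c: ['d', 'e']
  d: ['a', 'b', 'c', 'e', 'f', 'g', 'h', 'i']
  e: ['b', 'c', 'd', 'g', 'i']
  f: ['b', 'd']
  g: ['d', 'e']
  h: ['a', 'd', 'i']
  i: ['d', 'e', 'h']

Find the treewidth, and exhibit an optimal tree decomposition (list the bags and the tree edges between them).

Treewidth 2.
One optimal decomposition is:
Bags: B1 = {d, e, g}  B2 = {b, d, e}  B3 = {d, e, i}  B4 = {d, h, i}  B5 = {c, d, e}  B6 = {a, d, h}  B7 = {b, d, f}
Tree: B1–B2, B2–B3, B3–B4, B1–B5, B4–B6, B2–B7

The largest bag has 3 vertices, giving width 2; this decomposition certifies tw(G) ≤ 2. For the lower bound, the 3 vertices {a, d, h} are pairwise adjacent, and any tree decomposition puts a clique entirely inside one bag — forcing width ≥ 2. Combining the bounds, tw(G) = 2.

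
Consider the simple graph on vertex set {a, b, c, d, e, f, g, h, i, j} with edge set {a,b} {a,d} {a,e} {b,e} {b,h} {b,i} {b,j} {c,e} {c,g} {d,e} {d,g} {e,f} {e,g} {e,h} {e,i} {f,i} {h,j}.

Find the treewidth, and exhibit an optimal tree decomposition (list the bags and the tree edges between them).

The largest bag has 3 vertices, giving width 2; this decomposition certifies tw(G) ≤ 2. Conversely, {b, h, j} is a clique of size 3, and the vertices of any clique must share a bag in every tree decomposition; so some bag has ≥ 3 vertices and tw(G) ≥ 2. Combining the bounds, tw(G) = 2.

Treewidth 2.
One optimal decomposition is:
Bags: B1 = {a, d, e}  B2 = {a, b, e}  B3 = {b, e, h}  B4 = {d, e, g}  B5 = {b, h, j}  B6 = {b, e, i}  B7 = {e, f, i}  B8 = {c, e, g}
Tree: B1–B2, B2–B3, B1–B4, B3–B5, B3–B6, B6–B7, B4–B8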